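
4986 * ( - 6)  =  -29916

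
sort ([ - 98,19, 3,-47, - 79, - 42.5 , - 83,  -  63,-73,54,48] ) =[-98,  -  83,  -  79,-73, -63 ,- 47,  -  42.5 , 3,19, 48,54 ] 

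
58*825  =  47850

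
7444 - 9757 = -2313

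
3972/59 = 3972/59= 67.32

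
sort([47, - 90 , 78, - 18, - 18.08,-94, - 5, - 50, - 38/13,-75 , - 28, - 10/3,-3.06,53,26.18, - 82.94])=[ - 94, - 90, - 82.94, - 75, - 50, -28, - 18.08,-18, - 5, - 10/3, - 3.06  , - 38/13,26.18, 47,53, 78 ] 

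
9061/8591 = 9061/8591 = 1.05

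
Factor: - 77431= - 77431^1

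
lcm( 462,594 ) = 4158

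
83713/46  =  1819+39/46 = 1819.85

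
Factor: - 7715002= - 2^1 *71^1*54331^1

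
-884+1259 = 375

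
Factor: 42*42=2^2*3^2*7^2  =  1764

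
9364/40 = 234 + 1/10 = 234.10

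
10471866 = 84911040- 74439174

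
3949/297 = 359/27 = 13.30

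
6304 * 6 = 37824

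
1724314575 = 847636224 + 876678351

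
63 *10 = 630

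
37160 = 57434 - 20274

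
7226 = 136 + 7090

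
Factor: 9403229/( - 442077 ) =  - 3^(  -  1)*11^1 * 101^( - 1) * 619^1*1381^1*1459^( - 1) 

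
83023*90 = 7472070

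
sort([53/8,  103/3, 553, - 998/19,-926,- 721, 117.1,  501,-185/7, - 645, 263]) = [-926,-721,- 645,-998/19, - 185/7, 53/8, 103/3,  117.1,263,501, 553 ]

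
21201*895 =18974895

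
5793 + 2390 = 8183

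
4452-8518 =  - 4066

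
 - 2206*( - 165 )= 363990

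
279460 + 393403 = 672863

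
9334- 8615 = 719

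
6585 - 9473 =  - 2888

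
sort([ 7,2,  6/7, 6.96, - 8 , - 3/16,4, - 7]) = [ - 8, - 7, - 3/16,6/7,2,  4,6.96, 7]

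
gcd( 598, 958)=2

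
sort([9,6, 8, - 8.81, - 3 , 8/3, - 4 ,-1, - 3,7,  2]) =[ - 8.81 , - 4 , - 3 , - 3, - 1, 2 , 8/3, 6, 7, 8, 9]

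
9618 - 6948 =2670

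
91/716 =91/716=0.13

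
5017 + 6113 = 11130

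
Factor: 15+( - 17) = -2 = -2^1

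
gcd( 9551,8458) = 1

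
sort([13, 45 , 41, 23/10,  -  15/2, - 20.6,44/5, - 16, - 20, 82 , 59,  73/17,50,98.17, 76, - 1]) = [ - 20.6,-20,- 16, - 15/2, - 1,23/10,73/17, 44/5,  13, 41 , 45, 50, 59, 76, 82,  98.17]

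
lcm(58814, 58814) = 58814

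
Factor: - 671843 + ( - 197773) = - 2^4*3^4*11^1*61^1 = -869616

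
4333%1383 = 184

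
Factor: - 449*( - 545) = 244705= 5^1*109^1 * 449^1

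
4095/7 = 585 =585.00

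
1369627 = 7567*181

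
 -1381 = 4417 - 5798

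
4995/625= 999/125 =7.99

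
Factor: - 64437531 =-3^1*17^1 *19^1*66499^1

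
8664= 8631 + 33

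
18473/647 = 28 + 357/647 = 28.55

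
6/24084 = 1/4014 = 0.00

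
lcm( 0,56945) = 0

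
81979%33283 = 15413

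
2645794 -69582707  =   - 66936913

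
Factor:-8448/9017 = -2^8*3^1*11^1 * 71^(-1)*127^( - 1 ) 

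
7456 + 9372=16828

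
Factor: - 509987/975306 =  - 2^(- 1)*3^( - 1 ) *53^(-1 ) *211^1 * 2417^1*3067^( - 1)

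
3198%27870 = 3198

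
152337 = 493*309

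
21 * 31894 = 669774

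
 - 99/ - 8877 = 3/269 = 0.01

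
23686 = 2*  11843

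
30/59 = 30/59 =0.51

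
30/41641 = 30/41641 = 0.00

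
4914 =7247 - 2333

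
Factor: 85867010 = 2^1*5^1*37^1*232073^1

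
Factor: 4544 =2^6*71^1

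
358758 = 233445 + 125313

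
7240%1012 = 156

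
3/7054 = 3/7054 = 0.00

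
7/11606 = 1/1658 = 0.00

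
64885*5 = 324425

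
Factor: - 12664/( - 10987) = 2^3*1583^1*10987^(  -  1 )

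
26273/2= 26273/2 = 13136.50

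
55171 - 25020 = 30151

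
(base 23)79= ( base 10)170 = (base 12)122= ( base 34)50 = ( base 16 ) aa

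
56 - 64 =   -  8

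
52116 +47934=100050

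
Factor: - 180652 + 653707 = 473055 = 3^1 * 5^1 * 11^1 * 47^1*61^1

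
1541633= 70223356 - 68681723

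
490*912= 446880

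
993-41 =952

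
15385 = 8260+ 7125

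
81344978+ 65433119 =146778097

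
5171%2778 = 2393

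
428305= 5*85661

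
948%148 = 60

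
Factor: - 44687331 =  - 3^2 *13^1*381943^1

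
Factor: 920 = 2^3* 5^1*23^1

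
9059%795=314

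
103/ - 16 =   -  7 + 9/16 = - 6.44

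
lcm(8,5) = 40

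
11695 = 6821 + 4874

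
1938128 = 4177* 464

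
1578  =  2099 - 521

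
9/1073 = 9/1073 =0.01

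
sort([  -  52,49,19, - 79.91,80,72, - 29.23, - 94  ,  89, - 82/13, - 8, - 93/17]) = [ - 94, - 79.91, - 52, - 29.23,  -  8 ,-82/13, -93/17, 19,  49,72,80,  89]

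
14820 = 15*988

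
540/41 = 540/41=13.17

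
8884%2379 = 1747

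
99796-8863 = 90933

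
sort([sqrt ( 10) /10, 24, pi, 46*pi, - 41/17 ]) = [ - 41/17,sqrt( 10)/10 , pi, 24, 46*pi]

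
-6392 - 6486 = - 12878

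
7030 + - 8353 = - 1323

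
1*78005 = 78005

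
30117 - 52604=-22487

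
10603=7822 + 2781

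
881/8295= 881/8295 = 0.11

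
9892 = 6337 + 3555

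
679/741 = 679/741 = 0.92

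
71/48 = 71/48 = 1.48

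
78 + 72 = 150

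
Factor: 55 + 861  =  916  =  2^2*229^1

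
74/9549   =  74/9549 = 0.01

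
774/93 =258/31 = 8.32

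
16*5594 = 89504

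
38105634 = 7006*5439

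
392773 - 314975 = 77798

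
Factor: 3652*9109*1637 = 2^2*11^1*83^1*1637^1* 9109^1 = 54456553316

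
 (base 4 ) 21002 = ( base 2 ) 1001000010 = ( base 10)578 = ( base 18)1E2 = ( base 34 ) h0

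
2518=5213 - 2695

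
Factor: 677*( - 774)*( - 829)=2^1*3^2*43^1*677^1  *  829^1 = 434394342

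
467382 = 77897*6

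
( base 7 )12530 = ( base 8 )6431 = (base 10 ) 3353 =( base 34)2UL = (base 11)2579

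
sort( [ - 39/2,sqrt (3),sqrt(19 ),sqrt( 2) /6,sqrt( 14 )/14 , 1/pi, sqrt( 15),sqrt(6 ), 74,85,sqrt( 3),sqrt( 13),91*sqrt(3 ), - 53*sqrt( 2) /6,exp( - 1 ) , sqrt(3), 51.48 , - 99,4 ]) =[ - 99, - 39/2 , - 53*sqrt( 2 )/6,sqrt( 2)/6,sqrt (14 )/14 , 1/pi,exp( - 1 ),sqrt ( 3),sqrt( 3),sqrt (3),sqrt(6 ), sqrt ( 13),sqrt( 15),4, sqrt(19),51.48, 74, 85,91 * sqrt(3)]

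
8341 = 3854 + 4487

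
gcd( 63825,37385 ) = 5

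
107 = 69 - -38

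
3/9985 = 3/9985 = 0.00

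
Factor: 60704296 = 2^3 * 2399^1 * 3163^1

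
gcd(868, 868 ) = 868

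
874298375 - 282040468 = 592257907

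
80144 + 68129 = 148273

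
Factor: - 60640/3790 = -2^4 = - 16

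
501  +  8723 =9224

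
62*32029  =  1985798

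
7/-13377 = - 1/1911 = - 0.00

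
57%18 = 3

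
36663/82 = 36663/82 = 447.11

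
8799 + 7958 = 16757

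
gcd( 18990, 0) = 18990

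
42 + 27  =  69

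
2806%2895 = 2806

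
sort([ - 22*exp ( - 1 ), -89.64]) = [ - 89.64, - 22*exp(- 1) ] 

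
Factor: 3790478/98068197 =2^1*3^( - 1)*941^(-1)*34739^( -1)*1895239^1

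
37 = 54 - 17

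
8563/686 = 8563/686=12.48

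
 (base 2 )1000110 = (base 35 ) 20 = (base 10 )70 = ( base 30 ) 2a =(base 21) 37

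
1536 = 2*768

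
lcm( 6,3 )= 6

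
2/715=2/715=0.00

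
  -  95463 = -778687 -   -  683224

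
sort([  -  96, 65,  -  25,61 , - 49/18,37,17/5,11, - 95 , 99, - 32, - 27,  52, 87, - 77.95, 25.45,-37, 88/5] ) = [-96, - 95, - 77.95, -37, - 32,- 27 , - 25,- 49/18, 17/5, 11,88/5, 25.45,37, 52,61,65,87, 99 ]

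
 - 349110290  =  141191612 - 490301902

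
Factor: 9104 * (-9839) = - 2^4*569^1*9839^1 = -89574256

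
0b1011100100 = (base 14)3ac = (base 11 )613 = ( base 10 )740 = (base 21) 1E5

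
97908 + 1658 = 99566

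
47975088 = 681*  70448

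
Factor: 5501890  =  2^1 * 5^1*550189^1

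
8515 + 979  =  9494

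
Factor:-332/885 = - 2^2 * 3^(- 1) * 5^( - 1 )*59^(  -  1) * 83^1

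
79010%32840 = 13330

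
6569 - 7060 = - 491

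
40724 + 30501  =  71225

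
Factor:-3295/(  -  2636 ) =2^( - 2 )* 5^1 = 5/4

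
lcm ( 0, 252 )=0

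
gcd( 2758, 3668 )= 14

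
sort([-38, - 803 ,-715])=[ - 803,-715,-38]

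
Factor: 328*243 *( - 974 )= - 77631696 = -2^4 * 3^5*41^1*487^1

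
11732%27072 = 11732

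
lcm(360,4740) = 28440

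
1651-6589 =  - 4938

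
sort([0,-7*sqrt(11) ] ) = [ - 7*sqrt(11),0 ]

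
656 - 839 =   -  183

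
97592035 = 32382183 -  - 65209852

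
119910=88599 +31311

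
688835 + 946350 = 1635185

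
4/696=1/174= 0.01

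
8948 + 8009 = 16957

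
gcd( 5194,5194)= 5194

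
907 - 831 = 76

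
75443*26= 1961518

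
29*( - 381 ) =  - 11049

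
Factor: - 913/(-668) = 2^(-2)*11^1*83^1 *167^( - 1)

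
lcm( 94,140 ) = 6580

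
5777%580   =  557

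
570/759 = 190/253 = 0.75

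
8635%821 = 425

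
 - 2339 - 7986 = - 10325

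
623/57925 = 89/8275 = 0.01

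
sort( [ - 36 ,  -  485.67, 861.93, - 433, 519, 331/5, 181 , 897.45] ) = [ - 485.67, - 433, - 36, 331/5,181 , 519, 861.93, 897.45]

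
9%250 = 9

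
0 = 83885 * 0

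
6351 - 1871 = 4480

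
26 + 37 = 63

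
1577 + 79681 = 81258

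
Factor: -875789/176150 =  - 2^ (-1)*5^ (-2) *13^ (-1 )*17^1*271^( - 1 )*51517^1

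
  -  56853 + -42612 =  - 99465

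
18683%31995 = 18683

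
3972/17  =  233+11/17  =  233.65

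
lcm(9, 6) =18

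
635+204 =839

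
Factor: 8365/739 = 5^1 * 7^1*239^1*739^(-1)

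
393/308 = 1 +85/308 = 1.28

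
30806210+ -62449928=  - 31643718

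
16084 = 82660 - 66576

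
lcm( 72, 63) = 504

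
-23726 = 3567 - 27293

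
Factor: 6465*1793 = 11591745 = 3^1 *5^1*11^1 * 163^1 * 431^1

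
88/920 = 11/115  =  0.10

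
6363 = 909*7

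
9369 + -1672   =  7697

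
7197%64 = 29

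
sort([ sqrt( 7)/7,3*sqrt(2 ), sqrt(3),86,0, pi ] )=[0,sqrt (7)/7, sqrt(3 ), pi,  3 * sqrt(2), 86]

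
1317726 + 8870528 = 10188254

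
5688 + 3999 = 9687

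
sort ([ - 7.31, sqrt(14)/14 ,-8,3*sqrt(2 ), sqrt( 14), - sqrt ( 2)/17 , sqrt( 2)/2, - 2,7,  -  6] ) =[ - 8, - 7.31, - 6, - 2, - sqrt( 2)/17,sqrt( 14)/14,sqrt (2)/2, sqrt( 14 ),3*sqrt(2),7 ] 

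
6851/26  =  263 + 1/2 = 263.50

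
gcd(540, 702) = 54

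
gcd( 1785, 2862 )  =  3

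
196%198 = 196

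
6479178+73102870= 79582048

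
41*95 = 3895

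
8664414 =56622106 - 47957692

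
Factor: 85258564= 2^2*47^2*9649^1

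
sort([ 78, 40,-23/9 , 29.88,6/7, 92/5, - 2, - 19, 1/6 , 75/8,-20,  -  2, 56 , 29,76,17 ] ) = [-20 , - 19,  -  23/9,-2, - 2,  1/6  ,  6/7, 75/8, 17, 92/5, 29,29.88,40,56 , 76, 78]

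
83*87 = 7221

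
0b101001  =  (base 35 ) 16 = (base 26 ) 1F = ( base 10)41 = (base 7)56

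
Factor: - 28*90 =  - 2520=- 2^3*3^2 * 5^1*7^1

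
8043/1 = 8043 = 8043.00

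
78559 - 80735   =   - 2176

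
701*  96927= 67945827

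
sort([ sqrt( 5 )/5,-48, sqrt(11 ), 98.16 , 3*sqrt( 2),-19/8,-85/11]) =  [ - 48,-85/11,  -  19/8,sqrt( 5)/5,sqrt( 11) , 3 * sqrt(2),98.16]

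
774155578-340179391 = 433976187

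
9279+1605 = 10884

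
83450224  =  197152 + 83253072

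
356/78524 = 89/19631 = 0.00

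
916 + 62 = 978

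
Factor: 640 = 2^7*5^1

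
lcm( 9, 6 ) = 18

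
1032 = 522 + 510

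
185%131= 54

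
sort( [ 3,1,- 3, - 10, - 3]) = [ - 10,  -  3, - 3, 1,3]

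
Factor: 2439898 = 2^1* 1219949^1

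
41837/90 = 41837/90 = 464.86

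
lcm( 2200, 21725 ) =173800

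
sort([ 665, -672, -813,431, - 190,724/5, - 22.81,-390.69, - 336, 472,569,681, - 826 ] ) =[ - 826, - 813, - 672,-390.69,-336, - 190, - 22.81,724/5,431, 472,569,665, 681]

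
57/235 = 57/235 = 0.24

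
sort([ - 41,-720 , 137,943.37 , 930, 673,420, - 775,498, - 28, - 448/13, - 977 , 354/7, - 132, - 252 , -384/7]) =[ - 977, - 775, - 720, - 252, - 132 , - 384/7,-41, - 448/13,  -  28 , 354/7,  137, 420,498  ,  673,930,943.37 ] 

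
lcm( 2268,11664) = 81648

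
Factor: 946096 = 2^4*29^1*2039^1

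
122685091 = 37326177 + 85358914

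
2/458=1/229 = 0.00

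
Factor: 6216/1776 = 7/2 =2^( - 1 )*7^1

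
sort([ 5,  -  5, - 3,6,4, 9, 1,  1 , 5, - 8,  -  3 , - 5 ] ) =[-8,-5, - 5, - 3, - 3, 1 , 1,4, 5,5, 6, 9 ]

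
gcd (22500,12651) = 3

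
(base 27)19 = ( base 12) 30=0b100100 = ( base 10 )36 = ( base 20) 1G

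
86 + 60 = 146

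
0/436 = 0=0.00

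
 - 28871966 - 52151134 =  - 81023100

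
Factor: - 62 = -2^1*31^1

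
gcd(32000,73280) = 320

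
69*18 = 1242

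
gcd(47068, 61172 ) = 164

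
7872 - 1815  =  6057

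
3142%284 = 18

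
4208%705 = 683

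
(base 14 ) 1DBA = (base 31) 5L0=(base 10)5456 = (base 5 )133311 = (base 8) 12520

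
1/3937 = 1/3937=   0.00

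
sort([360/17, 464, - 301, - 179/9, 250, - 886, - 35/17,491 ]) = [ - 886, - 301, - 179/9, - 35/17, 360/17, 250,464, 491 ] 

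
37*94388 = 3492356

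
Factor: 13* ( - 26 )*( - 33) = 2^1*3^1*11^1*13^2 = 11154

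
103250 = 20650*5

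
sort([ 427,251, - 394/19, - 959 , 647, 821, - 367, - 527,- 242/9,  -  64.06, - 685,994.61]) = [ - 959 ,  -  685, - 527, - 367,- 64.06,-242/9,-394/19,251, 427,647 , 821,994.61]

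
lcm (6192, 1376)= 12384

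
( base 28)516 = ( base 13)1a52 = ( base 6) 30150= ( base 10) 3954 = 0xF72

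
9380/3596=2345/899  =  2.61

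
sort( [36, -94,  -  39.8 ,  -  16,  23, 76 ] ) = [-94,-39.8,- 16, 23, 36,76 ]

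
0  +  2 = 2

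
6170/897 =6 + 788/897 = 6.88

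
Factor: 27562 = 2^1*13781^1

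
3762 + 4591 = 8353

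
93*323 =30039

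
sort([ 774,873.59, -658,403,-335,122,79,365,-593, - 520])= [ - 658,-593 , - 520, - 335,79,  122,365,403, 774,  873.59] 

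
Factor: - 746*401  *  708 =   -  211795368  =  - 2^3*3^1*59^1*373^1 * 401^1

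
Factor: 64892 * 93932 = 6095435344  =  2^4*23^1*1021^1*16223^1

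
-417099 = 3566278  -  3983377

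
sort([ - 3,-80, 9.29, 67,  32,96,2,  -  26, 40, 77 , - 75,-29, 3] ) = [ - 80, - 75,  -  29,- 26, -3,2,3, 9.29,32, 40,67, 77,96 ]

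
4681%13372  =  4681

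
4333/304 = 4333/304 = 14.25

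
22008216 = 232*94863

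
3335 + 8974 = 12309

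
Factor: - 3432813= - 3^1*1144271^1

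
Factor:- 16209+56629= 40420 = 2^2 *5^1 * 43^1*47^1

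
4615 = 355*13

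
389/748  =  389/748=0.52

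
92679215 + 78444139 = 171123354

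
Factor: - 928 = - 2^5 * 29^1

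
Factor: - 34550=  - 2^1*5^2*691^1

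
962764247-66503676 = 896260571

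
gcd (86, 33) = 1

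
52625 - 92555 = -39930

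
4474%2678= 1796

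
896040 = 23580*38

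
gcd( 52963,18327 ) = 1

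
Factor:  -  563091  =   - 3^1*17^1*61^1*181^1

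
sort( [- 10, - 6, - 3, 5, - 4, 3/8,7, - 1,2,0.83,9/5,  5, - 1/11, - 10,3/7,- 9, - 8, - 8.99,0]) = [ - 10,  -  10,- 9, - 8.99, - 8, - 6,-4,-3, - 1, - 1/11,0,3/8,3/7,0.83,9/5,  2  ,  5,5,7]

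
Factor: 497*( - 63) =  - 31311 = - 3^2*7^2*71^1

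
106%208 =106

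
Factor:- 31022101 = -11^2 *23^1  *71^1 * 157^1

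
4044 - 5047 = - 1003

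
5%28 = 5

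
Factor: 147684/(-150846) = -794/811  =  - 2^1 * 397^1*811^( - 1 )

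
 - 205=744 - 949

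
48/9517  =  48/9517= 0.01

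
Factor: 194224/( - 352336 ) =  - 199/361  =  - 19^ ( - 2)*199^1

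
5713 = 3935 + 1778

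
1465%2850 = 1465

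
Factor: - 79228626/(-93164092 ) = 2^( - 1)*3^1*7^( - 2)*79^1 *167149^1*475327^(-1 ) = 39614313/46582046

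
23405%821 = 417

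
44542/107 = 44542/107 = 416.28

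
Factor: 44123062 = 2^1*23^1 * 101^1 * 9497^1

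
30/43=30/43 = 0.70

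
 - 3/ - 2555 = 3/2555 = 0.00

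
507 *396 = 200772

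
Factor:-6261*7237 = - 3^1*2087^1*7237^1= -45310857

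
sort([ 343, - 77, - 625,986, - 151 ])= [-625,-151 , - 77, 343,986]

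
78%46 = 32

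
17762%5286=1904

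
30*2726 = 81780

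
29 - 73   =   - 44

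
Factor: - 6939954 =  - 2^1*3^2*7^1*55079^1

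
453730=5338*85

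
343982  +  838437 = 1182419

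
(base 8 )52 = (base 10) 42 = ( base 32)1a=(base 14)30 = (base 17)28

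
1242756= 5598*222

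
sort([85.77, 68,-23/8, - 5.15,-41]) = [ - 41,-5.15, - 23/8, 68, 85.77]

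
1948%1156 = 792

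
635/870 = 127/174 = 0.73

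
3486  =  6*581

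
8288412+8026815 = 16315227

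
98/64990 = 49/32495  =  0.00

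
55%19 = 17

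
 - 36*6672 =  - 240192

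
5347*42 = 224574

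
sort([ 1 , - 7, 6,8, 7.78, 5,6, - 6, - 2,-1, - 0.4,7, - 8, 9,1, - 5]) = [-8, - 7, - 6,-5, -2, - 1,  -  0.4, 1, 1, 5, 6,6, 7, 7.78, 8,9]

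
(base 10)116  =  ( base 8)164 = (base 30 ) 3q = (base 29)40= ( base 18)68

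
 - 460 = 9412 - 9872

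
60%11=5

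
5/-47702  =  -5/47702 = - 0.00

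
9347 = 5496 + 3851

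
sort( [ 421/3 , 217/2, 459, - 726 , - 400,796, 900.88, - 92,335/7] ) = [ - 726, - 400, - 92, 335/7, 217/2, 421/3,  459, 796 , 900.88 ]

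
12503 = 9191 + 3312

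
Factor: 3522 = 2^1*3^1 * 587^1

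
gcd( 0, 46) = 46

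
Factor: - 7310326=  - 2^1*19^1 * 192377^1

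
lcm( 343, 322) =15778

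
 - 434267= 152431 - 586698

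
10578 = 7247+3331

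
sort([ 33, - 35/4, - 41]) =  [ - 41, - 35/4,33]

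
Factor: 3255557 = 3255557^1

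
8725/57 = 8725/57=153.07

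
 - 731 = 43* ( - 17)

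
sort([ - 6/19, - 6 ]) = [ - 6,-6/19] 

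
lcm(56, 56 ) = 56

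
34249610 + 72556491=106806101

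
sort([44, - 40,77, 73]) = [ - 40,  44,73, 77]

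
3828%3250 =578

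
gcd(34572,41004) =804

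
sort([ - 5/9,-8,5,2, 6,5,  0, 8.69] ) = [ - 8, - 5/9, 0,2, 5 , 5,  6, 8.69]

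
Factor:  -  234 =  - 2^1*3^2 * 13^1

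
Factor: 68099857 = 7^2*19^1 * 193^1*379^1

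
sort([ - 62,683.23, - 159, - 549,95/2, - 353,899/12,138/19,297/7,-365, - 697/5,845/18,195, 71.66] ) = [  -  549, - 365, - 353,- 159,-697/5, - 62,138/19  ,  297/7,845/18,  95/2 , 71.66, 899/12,195, 683.23 ] 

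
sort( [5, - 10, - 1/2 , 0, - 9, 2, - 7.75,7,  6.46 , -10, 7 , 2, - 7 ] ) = [ - 10, - 10,-9, - 7.75,-7 , - 1/2 , 0, 2,2 , 5,  6.46,7,  7 ] 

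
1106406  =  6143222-5036816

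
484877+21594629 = 22079506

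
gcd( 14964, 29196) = 12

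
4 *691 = 2764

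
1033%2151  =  1033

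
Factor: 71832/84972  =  2^1*41^1*97^(- 1 )= 82/97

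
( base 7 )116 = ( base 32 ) 1U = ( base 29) 24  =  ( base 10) 62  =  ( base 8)76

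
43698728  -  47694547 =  - 3995819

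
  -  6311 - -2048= - 4263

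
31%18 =13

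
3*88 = 264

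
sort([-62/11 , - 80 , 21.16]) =[ -80, - 62/11 , 21.16] 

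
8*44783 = 358264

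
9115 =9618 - 503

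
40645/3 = 40645/3 = 13548.33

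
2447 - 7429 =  - 4982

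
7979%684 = 455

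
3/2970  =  1/990 = 0.00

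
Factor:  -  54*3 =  - 162= -2^1*3^4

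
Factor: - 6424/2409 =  - 2^3*3^(-1 ) = -8/3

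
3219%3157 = 62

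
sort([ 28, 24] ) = [24,28] 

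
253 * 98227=24851431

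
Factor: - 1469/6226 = -2^(-1)*11^(-1) * 13^1*113^1*283^( - 1)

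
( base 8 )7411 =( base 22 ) 7kl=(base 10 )3849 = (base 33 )3hl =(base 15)1219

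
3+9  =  12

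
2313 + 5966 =8279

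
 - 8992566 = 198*( - 45417 ) 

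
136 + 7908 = 8044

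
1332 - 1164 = 168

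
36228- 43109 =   -  6881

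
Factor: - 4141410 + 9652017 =3^1*107^1*17167^1 = 5510607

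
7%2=1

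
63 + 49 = 112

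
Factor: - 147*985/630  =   - 1379/6 = - 2^( - 1) *3^( - 1)*7^1*197^1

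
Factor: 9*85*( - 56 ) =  - 2^3 * 3^2*5^1*7^1*17^1 = -42840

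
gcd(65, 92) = 1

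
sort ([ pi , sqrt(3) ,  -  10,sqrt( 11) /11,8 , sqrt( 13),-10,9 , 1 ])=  [ - 10 , - 10, sqrt( 11 ) /11,1,sqrt (3),pi,sqrt( 13 ),8, 9]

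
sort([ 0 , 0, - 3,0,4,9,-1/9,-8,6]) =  [- 8,- 3,-1/9,0,0,  0,4,6,9 ]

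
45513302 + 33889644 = 79402946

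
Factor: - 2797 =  - 2797^1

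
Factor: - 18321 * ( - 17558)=2^1*3^1 * 31^1*197^1*8779^1 = 321680118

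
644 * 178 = 114632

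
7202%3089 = 1024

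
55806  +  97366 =153172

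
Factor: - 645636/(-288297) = 692/309 = 2^2 * 3^( - 1 )*103^( - 1 )*173^1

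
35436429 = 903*39243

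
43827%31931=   11896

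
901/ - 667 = - 2+433/667 = - 1.35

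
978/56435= 978/56435=0.02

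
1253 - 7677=-6424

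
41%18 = 5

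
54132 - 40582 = 13550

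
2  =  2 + 0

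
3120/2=1560 =1560.00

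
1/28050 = 1/28050= 0.00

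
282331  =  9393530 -9111199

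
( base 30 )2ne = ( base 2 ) 100111001000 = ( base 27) 3BK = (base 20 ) 654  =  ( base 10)2504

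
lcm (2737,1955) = 13685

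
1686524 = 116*14539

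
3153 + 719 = 3872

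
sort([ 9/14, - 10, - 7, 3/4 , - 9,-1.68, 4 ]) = [-10, - 9, - 7, - 1.68, 9/14, 3/4, 4 ] 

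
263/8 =263/8 = 32.88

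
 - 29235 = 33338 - 62573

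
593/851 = 593/851 = 0.70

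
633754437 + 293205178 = 926959615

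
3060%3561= 3060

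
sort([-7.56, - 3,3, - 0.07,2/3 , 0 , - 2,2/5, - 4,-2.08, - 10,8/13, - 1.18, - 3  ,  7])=[ - 10, - 7.56 , - 4, - 3, - 3, - 2.08, - 2, - 1.18, - 0.07,0,2/5,8/13, 2/3, 3,  7 ] 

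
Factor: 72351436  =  2^2*2741^1*  6599^1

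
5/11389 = 5/11389 = 0.00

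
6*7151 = 42906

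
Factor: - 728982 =-2^1*3^2*40499^1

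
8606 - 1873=6733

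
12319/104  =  118 + 47/104 = 118.45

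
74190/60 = 2473/2 = 1236.50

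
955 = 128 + 827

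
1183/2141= 1183/2141= 0.55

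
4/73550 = 2/36775 = 0.00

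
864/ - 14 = - 432/7 = - 61.71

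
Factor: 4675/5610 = 2^( - 1 )*3^( - 1 )*5^1 = 5/6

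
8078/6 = 4039/3 = 1346.33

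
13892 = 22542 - 8650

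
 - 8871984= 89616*( - 99)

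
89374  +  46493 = 135867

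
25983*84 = 2182572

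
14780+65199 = 79979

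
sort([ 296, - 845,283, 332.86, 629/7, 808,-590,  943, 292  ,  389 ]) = [ - 845, - 590, 629/7, 283,292, 296,332.86 , 389 , 808,943 ]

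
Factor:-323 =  - 17^1*19^1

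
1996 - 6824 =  - 4828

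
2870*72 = 206640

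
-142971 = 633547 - 776518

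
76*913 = 69388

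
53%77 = 53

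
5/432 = 5/432 = 0.01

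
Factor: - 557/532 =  - 2^( - 2)*7^( - 1)*19^(-1)*557^1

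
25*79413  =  1985325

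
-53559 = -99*541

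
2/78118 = 1/39059 = 0.00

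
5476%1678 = 442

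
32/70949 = 32/70949 = 0.00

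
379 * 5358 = 2030682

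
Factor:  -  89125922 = - 2^1 * 19^1*641^1 * 3659^1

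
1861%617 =10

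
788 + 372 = 1160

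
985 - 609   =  376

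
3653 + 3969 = 7622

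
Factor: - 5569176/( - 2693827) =2^3 * 3^1*911^( - 1)*2957^( - 1) *232049^1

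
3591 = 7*513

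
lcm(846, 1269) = 2538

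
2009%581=266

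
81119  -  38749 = 42370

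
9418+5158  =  14576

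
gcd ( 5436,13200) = 12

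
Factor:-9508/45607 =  - 2^2 * 59^( - 1)*773^(  -  1 )*2377^1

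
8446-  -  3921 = 12367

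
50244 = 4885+45359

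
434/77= 5+7/11 = 5.64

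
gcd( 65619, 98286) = 3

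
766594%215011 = 121561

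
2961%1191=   579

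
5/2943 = 5/2943 = 0.00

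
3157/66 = 47 +5/6  =  47.83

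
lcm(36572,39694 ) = 3254908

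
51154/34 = 25577/17 = 1504.53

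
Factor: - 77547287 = -61^1 * 107^1*109^2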